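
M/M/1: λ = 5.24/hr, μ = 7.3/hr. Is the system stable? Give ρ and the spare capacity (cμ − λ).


Total capacity cμ = 1·7.3 = 7.30/hr
ρ = λ/(cμ) = 5.24/7.30 = 0.7178
Stable ⇔ ρ < 1: YES
Spare capacity = cμ − λ = 7.30 − 5.24 = 2.06/hr

Final: ρ = 0.7178; stable; margin = 2.06/hr


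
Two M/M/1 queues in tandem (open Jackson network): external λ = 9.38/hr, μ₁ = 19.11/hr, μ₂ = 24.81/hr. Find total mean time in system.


Each node sees arrival rate λ = 9.38/hr (tandem ⇒ throughput preserved).
W₁ = 1/(μ₁−λ) = 1/(19.11−9.38) = 0.10277 hr
W₂ = 1/(μ₂−λ) = 1/(24.81−9.38) = 0.06481 hr
W_total = W₁ + W₂ = 0.10277 + 0.06481 = 0.16758 hr

Final: 0.16758 hr


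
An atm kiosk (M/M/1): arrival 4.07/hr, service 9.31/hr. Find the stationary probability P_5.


ρ = 4.07/9.31 = 0.4372
P_n = (1−ρ)·ρ^n = (1 − 0.4372)·0.4372^5 = 0.5628·0.015967 = 0.008987

Final: 0.008987


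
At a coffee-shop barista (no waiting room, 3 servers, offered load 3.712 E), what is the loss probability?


B(c,a) = (a^c/c!) / Σ_{k=0}^{c} a^k/k!
a^3/3! = 8.524573
Σ terms (k=0..3): 1.00000 + 3.71200 + 6.88947 + 8.52457 = 20.126045
B = 8.524573/20.126045 = 0.423559

Final: 0.423559


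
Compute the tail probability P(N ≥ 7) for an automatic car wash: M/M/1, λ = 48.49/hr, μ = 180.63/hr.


ρ = 48.49/180.63 = 0.2684
P(N ≥ n) = ρ^n = 0.2684^7 = 0.0001005

Final: 0.0001005


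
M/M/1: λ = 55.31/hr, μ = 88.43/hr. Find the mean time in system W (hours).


W = 1/(μ−λ) = 1/(88.43 − 55.31) = 1/33.12 = 0.03019 hr

Final: 0.03019 hr


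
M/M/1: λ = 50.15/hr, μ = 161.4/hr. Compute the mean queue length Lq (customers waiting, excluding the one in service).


ρ = 50.15/161.4 = 0.3107
Lq = ρ²/(1−ρ) = 0.09655/0.6893 = 0.1401

Final: 0.1401


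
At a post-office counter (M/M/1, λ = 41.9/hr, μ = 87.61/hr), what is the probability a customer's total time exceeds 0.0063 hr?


W ~ Exponential(μ−λ) for M/M/1.
μ − λ = 87.61 − 41.9 = 45.7100
P(W > t) = e^{−(μ−λ)t} = e^{−0.2880} = 0.749782

Final: 0.749782


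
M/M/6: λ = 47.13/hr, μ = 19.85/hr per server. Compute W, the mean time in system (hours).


a = 2.3743; ρ = 0.3957; P₀ = 0.092692
Lq = P₀·a^c·ρ/(c!(1−ρ)²) = 0.02499
Wq = Lq/λ = 0.02499/47.13 = 0.0005303 hr
W = Wq + 1/μ = 0.0005303 + 0.05038 = 0.05091 hr

Final: 0.05091 hr


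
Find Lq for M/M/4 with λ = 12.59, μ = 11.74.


a = λ/μ = 1.0724; ρ = a/4 = 0.2681
P₀ = 0.341498
Lq = P₀·a^c·ρ / (c!·(1−ρ)²) = 0.341498·1.32261·0.2681/(24·0.53568)
= 0.009419

Final: 0.009419


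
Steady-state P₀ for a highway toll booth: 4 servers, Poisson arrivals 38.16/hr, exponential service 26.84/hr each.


a = λ/μ = 38.16/26.84 = 1.4218; ρ = a/c = 0.3554
Σ_{k=0}^{3} a^k/k! (terms k=0..3) = 1.00000 + 1.42176 + 1.01070 + 0.47899 = 3.91145
Tail: a^4/(4!(1−ρ)) = 4.08605/(24·0.6446) = 0.26414
P₀ = 1/(3.91145 + 0.26414) = 1/4.17558 = 0.239487

Final: 0.239487


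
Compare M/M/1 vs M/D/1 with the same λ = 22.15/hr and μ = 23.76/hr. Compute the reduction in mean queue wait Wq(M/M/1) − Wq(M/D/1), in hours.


ρ = 22.15/23.76 = 0.9322
Wq(M/M/1) = ρ/(μ−λ) = 0.9322/1.61 = 0.57903 hr
Wq(M/D/1) = ρ/(2(μ−λ)) = 0.28952 hr
Savings = 0.57903 − 0.28952 = 0.28952 hr

Final: 0.28952 hr


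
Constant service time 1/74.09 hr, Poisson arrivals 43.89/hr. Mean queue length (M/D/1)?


ρ = 43.89/74.09 = 0.5924
M/D/1: Lq = ρ²/(2(1−ρ)) = 0.3509/(2·0.4076) = 0.43046

Final: 0.43046


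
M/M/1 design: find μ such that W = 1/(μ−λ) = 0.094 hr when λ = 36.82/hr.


W = 1/(μ−λ) ⇒ μ − λ = 1/W = 1/0.094 = 10.6383
μ = λ + 1/W = 36.82 + 10.6383 = 47.4583 per hr

Final: 47.4583 /hr


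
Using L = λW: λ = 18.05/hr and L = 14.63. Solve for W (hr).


W = L/λ = 14.63/18.05 = 0.8105 hr

Final: 0.8105 hr


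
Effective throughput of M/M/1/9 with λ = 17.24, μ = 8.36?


ρ = 2.0622; P_K = (1−ρ)ρ^9/(1−ρ^10) = 0.515452
λ_eff = λ(1 − P_K) = 17.24·(1 − 0.515452) = 17.24·0.484548 = 8.3536 /hr

Final: 8.3536 /hr


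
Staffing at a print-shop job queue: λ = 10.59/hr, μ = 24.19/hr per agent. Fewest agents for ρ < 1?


Stability requires cμ > λ ⇔ c > λ/μ.
λ/μ = 10.59/24.19 = 0.4378
Minimum integer c = ⌊0.4378⌋ + 1 = 1
Check: 1·24.19 = 24.19 > 10.59, while 0·24.19 = 0.00 ≤ 10.59

Final: 1 servers


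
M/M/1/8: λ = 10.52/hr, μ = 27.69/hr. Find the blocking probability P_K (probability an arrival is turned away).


ρ = λ/μ = 10.52/27.69 = 0.3799
P_K = (1−ρ)ρ^K/(1−ρ^(K+1)) = (0.6201·0.0004341)/(1 − 0.0001649)
= 0.0002691/0.999835 = 0.0002692

Final: 0.0002692


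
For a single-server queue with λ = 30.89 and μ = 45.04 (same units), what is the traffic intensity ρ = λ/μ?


ρ = λ/μ = 30.89/45.04 = 0.6858

Final: 0.6858


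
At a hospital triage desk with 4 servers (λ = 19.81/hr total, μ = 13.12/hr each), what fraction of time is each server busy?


ρ = λ/(cμ) = 19.81/(4·13.12) = 19.81/52.48 = 0.3775

Final: 0.3775


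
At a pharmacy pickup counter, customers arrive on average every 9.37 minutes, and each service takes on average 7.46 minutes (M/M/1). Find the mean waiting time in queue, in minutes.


λ = 60/9.37 = 6.4034 /hr
μ = 60/7.46 = 8.0429 /hr
ρ = λ/μ = 6.4034/8.0429 = 0.7962
Wq = ρ/(μ−λ) = 0.7962/(8.0429−6.4034) = 0.48562 hr
In minutes: 0.48562·60 = 29.137 min

Final: 29.137 min


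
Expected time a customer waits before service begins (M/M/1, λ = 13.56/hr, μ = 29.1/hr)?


ρ = 13.56/29.1 = 0.4660
Wq = ρ/(μ−λ) = 0.4660/(29.1 − 13.56) = 0.4660/15.54 = 0.02999 hr

Final: 0.02999 hr


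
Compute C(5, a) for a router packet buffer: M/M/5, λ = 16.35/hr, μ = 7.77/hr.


a = λ/μ = 2.1042; ρ = a/5 = 0.4208
P₀ = 0.120750 (from M/M/c formula)
C(c,a) = [a^c/(c!(1−ρ))]·P₀ = [41.25567/(120·0.5792)]·0.120750
= 0.59362·0.120750 = 0.071680

Final: 0.071680


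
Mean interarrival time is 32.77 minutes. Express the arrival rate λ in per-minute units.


λ = 1/(interarrival time) in consistent units.
1 minute = 1 min, so λ = 1/32.77 = 0.03052 per minute

Final: 0.03052 /min


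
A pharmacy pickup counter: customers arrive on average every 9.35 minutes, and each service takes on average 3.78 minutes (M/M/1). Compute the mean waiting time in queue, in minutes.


λ = 60/9.35 = 6.4171 /hr
μ = 60/3.78 = 15.8730 /hr
ρ = λ/μ = 6.4171/15.8730 = 0.4043
Wq = ρ/(μ−λ) = 0.4043/(15.8730−6.4171) = 0.04275 hr
In minutes: 0.04275·60 = 2.565 min

Final: 2.565 min


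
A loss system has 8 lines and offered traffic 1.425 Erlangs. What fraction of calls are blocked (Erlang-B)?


B(c,a) = (a^c/c!) / Σ_{k=0}^{c} a^k/k!
a^8/8! = 0.0004217
Σ terms (k=0..8): 1.00000 + 1.42500 + 1.01531 + 0.48227 + 0.17181 + 0.04897 + 0.01163 + 0.002367 + 0.0004217 = 4.157780
B = 0.0004217/4.157780 = 0.0001014

Final: 0.0001014


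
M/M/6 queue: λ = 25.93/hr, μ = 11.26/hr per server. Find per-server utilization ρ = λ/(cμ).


ρ = λ/(cμ) = 25.93/(6·11.26) = 25.93/67.56 = 0.3838

Final: 0.3838


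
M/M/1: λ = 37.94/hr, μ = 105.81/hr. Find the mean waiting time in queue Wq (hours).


ρ = 37.94/105.81 = 0.3586
Wq = ρ/(μ−λ) = 0.3586/(105.81 − 37.94) = 0.3586/67.87 = 0.005283 hr

Final: 0.005283 hr


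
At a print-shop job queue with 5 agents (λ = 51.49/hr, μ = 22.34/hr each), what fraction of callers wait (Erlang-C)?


a = λ/μ = 2.3048; ρ = a/5 = 0.4610
P₀ = 0.098203 (from M/M/c formula)
C(c,a) = [a^c/(c!(1−ρ))]·P₀ = [65.04271/(120·0.5390)]·0.098203
= 1.00555·0.098203 = 0.098748

Final: 0.098748


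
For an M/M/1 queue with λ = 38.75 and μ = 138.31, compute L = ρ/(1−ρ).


ρ = λ/μ = 38.75/138.31 = 0.2802
L = ρ/(1−ρ) = 0.2802/(1 − 0.2802) = 0.2802/0.7198 = 0.3892

Final: 0.3892


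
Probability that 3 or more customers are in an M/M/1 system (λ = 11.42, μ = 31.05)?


ρ = 11.42/31.05 = 0.3678
P(N ≥ n) = ρ^n = 0.3678^3 = 0.049752

Final: 0.049752


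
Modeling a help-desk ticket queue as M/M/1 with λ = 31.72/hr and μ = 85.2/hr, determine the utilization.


ρ = λ/μ = 31.72/85.2 = 0.3723

Final: 0.3723


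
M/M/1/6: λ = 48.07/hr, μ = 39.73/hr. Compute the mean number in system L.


ρ = 48.07/39.73 = 1.2099
L = ρ[1 − (K+1)ρ^K + Kρ^(K+1)] / [(1−ρ)(1−ρ^(K+1))]
Numerator: 1.2099·(1 − 7·3.137136 + 6·3.795674) = 2.194901
Denominator: (-0.2099)·(-2.795674) = 0.586859
L = 2.194901/0.586859 = 3.7401

Final: 3.7401


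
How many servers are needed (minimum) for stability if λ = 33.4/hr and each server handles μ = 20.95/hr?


Stability requires cμ > λ ⇔ c > λ/μ.
λ/μ = 33.4/20.95 = 1.5943
Minimum integer c = ⌊1.5943⌋ + 1 = 2
Check: 2·20.95 = 41.90 > 33.4, while 1·20.95 = 20.95 ≤ 33.4

Final: 2 servers


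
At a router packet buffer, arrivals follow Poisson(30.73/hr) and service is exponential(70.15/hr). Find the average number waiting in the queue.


ρ = 30.73/70.15 = 0.4381
Lq = ρ²/(1−ρ) = 0.1919/0.5619 = 0.3415

Final: 0.3415


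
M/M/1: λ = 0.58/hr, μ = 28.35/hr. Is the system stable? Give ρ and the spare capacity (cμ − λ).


Total capacity cμ = 1·28.35 = 28.35/hr
ρ = λ/(cμ) = 0.58/28.35 = 0.02046
Stable ⇔ ρ < 1: YES
Spare capacity = cμ − λ = 28.35 − 0.58 = 27.77/hr

Final: ρ = 0.02046; stable; margin = 27.77/hr


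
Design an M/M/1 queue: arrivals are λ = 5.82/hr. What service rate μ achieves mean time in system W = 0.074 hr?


W = 1/(μ−λ) ⇒ μ − λ = 1/W = 1/0.074 = 13.5135
μ = λ + 1/W = 5.82 + 13.5135 = 19.3335 per hr

Final: 19.3335 /hr


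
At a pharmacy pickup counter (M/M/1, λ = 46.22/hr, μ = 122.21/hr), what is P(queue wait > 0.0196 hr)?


ρ = 46.22/122.21 = 0.3782
P(Wq > t) = ρ·e^{−(μ−λ)t} = 0.3782·e^{−1.4894}
= 0.3782·0.225507 = 0.085287

Final: 0.085287


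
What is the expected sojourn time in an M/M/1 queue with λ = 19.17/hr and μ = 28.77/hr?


W = 1/(μ−λ) = 1/(28.77 − 19.17) = 1/9.60 = 0.1042 hr

Final: 0.1042 hr


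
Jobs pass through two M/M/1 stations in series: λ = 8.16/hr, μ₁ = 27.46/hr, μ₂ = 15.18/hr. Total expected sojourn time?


Each node sees arrival rate λ = 8.16/hr (tandem ⇒ throughput preserved).
W₁ = 1/(μ₁−λ) = 1/(27.46−8.16) = 0.05181 hr
W₂ = 1/(μ₂−λ) = 1/(15.18−8.16) = 0.14245 hr
W_total = W₁ + W₂ = 0.05181 + 0.14245 = 0.19426 hr

Final: 0.19426 hr


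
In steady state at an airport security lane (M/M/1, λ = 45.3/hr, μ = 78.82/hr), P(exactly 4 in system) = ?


ρ = 45.3/78.82 = 0.5747
P_n = (1−ρ)·ρ^n = (1 − 0.5747)·0.5747^4 = 0.4253·0.109106 = 0.046400

Final: 0.046400


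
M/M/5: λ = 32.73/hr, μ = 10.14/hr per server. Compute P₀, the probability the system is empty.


a = λ/μ = 32.73/10.14 = 3.2278; ρ = a/c = 0.6456
Σ_{k=0}^{4} a^k/k! (terms k=0..4) = 1.00000 + 3.22781 + 5.20938 + 5.60496 + 4.52294 = 19.56510
Tail: a^5/(5!(1−ρ)) = 350.38076/(120·0.3544) = 8.23794
P₀ = 1/(19.56510 + 8.23794) = 1/27.80304 = 0.035967

Final: 0.035967


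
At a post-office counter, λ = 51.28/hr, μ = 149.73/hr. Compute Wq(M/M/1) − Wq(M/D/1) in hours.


ρ = 51.28/149.73 = 0.3425
Wq(M/M/1) = ρ/(μ−λ) = 0.3425/98.45 = 0.003479 hr
Wq(M/D/1) = ρ/(2(μ−λ)) = 0.001739 hr
Savings = 0.003479 − 0.001739 = 0.001739 hr

Final: 0.001739 hr


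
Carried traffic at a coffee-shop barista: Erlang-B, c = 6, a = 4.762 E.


B(6,4.762) = 0.173912 (Erlang-B)
Carried load = a(1 − B) = 4.762·(1 − 0.173912) = 4.762·0.826088 = 3.9338 E

Final: 3.9338 Erlangs


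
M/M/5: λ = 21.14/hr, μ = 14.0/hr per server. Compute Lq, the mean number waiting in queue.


a = λ/μ = 1.5100; ρ = a/5 = 0.3020
P₀ = 0.220545
Lq = P₀·a^c·ρ / (c!·(1−ρ)²) = 0.220545·7.85027·0.3020/(120·0.48720)
= 0.008943

Final: 0.008943


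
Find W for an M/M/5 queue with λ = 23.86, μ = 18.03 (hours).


a = 1.3233; ρ = 0.2647; P₀ = 0.266027
Lq = P₀·a^c·ρ/(c!(1−ρ)²) = 0.004404
Wq = Lq/λ = 0.004404/23.86 = 0.0001846 hr
W = Wq + 1/μ = 0.0001846 + 0.05546 = 0.05565 hr

Final: 0.05565 hr


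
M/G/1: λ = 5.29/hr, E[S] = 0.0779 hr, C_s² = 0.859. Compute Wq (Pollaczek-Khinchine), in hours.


ρ = λ·E[S] = 5.29·0.0779 = 0.4121
E[S²] = E[S]²(1+C_s²) = 0.0779²·(1+0.859) = 0.011281
Wq = λ·E[S²]/(2(1−ρ)) = 5.29·0.011281/(2·0.5879) = 0.05075 hr

Final: 0.05075 hr


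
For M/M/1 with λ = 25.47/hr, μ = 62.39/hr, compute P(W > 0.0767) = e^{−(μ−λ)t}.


W ~ Exponential(μ−λ) for M/M/1.
μ − λ = 62.39 − 25.47 = 36.9200
P(W > t) = e^{−(μ−λ)t} = e^{−2.8318} = 0.058909

Final: 0.058909


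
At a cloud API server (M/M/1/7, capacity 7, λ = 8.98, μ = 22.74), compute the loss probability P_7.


ρ = λ/μ = 8.98/22.74 = 0.3949
P_K = (1−ρ)ρ^K/(1−ρ^(K+1)) = (0.6051·0.001498)/(1 − 0.0005914)
= 0.0009062/0.999409 = 0.0009067

Final: 0.0009067


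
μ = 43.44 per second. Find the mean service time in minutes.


Mean service time = 1/μ = 1/43.44 second = 0.02302 second
In minutes: 0.02302 × 0.0166667 = 0.0003837 min

Final: 0.0003837 min


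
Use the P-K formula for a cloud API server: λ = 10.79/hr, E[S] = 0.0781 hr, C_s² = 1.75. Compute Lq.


ρ = λ·E[S] = 10.79·0.0781 = 0.8427
Lq = ρ²(1+C_s²)/(2(1−ρ)) = 0.7101·(1+1.75)/(2·0.1573)
= 0.7101·2.7500/0.3146 = 6.20749

Final: 6.20749


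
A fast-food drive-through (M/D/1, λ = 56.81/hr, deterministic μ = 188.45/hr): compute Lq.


ρ = 56.81/188.45 = 0.3015
M/D/1: Lq = ρ²/(2(1−ρ)) = 0.09088/(2·0.6985) = 0.06505

Final: 0.06505


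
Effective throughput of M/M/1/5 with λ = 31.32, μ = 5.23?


ρ = 5.9885; P_K = (1−ρ)ρ^5/(1−ρ^6) = 0.833032
λ_eff = λ(1 − P_K) = 31.32·(1 − 0.833032) = 31.32·0.166968 = 5.2294 /hr

Final: 5.2294 /hr


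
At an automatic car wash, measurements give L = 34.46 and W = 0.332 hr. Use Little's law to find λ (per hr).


λ = L/W = 34.46/0.332 = 103.7952 /hr

Final: 103.7952 /hr


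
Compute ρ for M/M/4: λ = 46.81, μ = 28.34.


ρ = λ/(cμ) = 46.81/(4·28.34) = 46.81/113.36 = 0.4129

Final: 0.4129


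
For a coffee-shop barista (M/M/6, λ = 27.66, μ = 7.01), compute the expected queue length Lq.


a = λ/μ = 3.9458; ρ = a/6 = 0.6576
P₀ = 0.017746
Lq = P₀·a^c·ρ / (c!·(1−ρ)²) = 0.017746·3774.02651·0.6576/(720·0.11722)
= 0.52188

Final: 0.52188


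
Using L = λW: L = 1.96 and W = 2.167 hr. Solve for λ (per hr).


λ = L/W = 1.96/2.167 = 0.9045 /hr

Final: 0.9045 /hr


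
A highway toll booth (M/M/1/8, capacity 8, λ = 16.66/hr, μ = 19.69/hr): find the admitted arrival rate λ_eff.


ρ = 0.8461; P_K = (1−ρ)ρ^8/(1−ρ^9) = 0.051975
λ_eff = λ(1 − P_K) = 16.66·(1 − 0.051975) = 16.66·0.948025 = 15.7941 /hr

Final: 15.7941 /hr


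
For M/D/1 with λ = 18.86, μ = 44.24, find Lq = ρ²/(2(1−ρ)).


ρ = 18.86/44.24 = 0.4263
M/D/1: Lq = ρ²/(2(1−ρ)) = 0.1817/(2·0.5737) = 0.15840

Final: 0.15840


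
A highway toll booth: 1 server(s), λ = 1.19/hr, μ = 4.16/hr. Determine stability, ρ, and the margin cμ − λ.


Total capacity cμ = 1·4.16 = 4.16/hr
ρ = λ/(cμ) = 1.19/4.16 = 0.2861
Stable ⇔ ρ < 1: YES
Spare capacity = cμ − λ = 4.16 − 1.19 = 2.97/hr

Final: ρ = 0.2861; stable; margin = 2.97/hr


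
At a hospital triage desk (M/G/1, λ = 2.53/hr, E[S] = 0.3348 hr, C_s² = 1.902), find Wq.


ρ = λ·E[S] = 2.53·0.3348 = 0.8470
E[S²] = E[S]²(1+C_s²) = 0.3348²·(1+1.902) = 0.325288
Wq = λ·E[S²]/(2(1−ρ)) = 2.53·0.325288/(2·0.1530) = 2.69025 hr

Final: 2.69025 hr


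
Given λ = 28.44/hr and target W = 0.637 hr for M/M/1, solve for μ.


W = 1/(μ−λ) ⇒ μ − λ = 1/W = 1/0.637 = 1.5699
μ = λ + 1/W = 28.44 + 1.5699 = 30.0099 per hr

Final: 30.0099 /hr


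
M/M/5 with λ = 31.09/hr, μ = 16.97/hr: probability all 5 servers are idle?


a = λ/μ = 31.09/16.97 = 1.8321; ρ = a/c = 0.3664
Σ_{k=0}^{4} a^k/k! (terms k=0..4) = 1.00000 + 1.83206 + 1.67822 + 1.02486 + 0.46940 = 6.00454
Tail: a^5/(5!(1−ρ)) = 20.63927/(120·0.6336) = 0.27146
P₀ = 1/(6.00454 + 0.27146) = 1/6.27600 = 0.159337

Final: 0.159337


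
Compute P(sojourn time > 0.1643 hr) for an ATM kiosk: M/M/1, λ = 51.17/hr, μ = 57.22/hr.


W ~ Exponential(μ−λ) for M/M/1.
μ − λ = 57.22 − 51.17 = 6.0500
P(W > t) = e^{−(μ−λ)t} = e^{−0.9940} = 0.370088

Final: 0.370088


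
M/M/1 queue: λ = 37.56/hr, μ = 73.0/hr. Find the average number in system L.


ρ = λ/μ = 37.56/73.0 = 0.5145
L = ρ/(1−ρ) = 0.5145/(1 − 0.5145) = 0.5145/0.4855 = 1.0598

Final: 1.0598


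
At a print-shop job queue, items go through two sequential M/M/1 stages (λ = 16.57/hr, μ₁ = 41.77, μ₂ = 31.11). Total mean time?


Each node sees arrival rate λ = 16.57/hr (tandem ⇒ throughput preserved).
W₁ = 1/(μ₁−λ) = 1/(41.77−16.57) = 0.03968 hr
W₂ = 1/(μ₂−λ) = 1/(31.11−16.57) = 0.06878 hr
W_total = W₁ + W₂ = 0.03968 + 0.06878 = 0.10846 hr

Final: 0.10846 hr


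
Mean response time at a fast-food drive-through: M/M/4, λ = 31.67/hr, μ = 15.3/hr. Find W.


a = 2.0699; ρ = 0.5175; P₀ = 0.120836
Lq = P₀·a^c·ρ/(c!(1−ρ)²) = 0.20544
Wq = Lq/λ = 0.20544/31.67 = 0.006487 hr
W = Wq + 1/μ = 0.006487 + 0.06536 = 0.07185 hr

Final: 0.07185 hr


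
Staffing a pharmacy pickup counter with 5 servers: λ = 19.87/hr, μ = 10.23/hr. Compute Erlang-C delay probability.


a = λ/μ = 1.9423; ρ = a/5 = 0.3885
P₀ = 0.142457 (from M/M/c formula)
C(c,a) = [a^c/(c!(1−ρ))]·P₀ = [27.64465/(120·0.6115)]·0.142457
= 0.37671·0.142457 = 0.053665

Final: 0.053665


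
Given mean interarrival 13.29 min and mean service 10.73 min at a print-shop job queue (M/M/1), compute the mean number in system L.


λ = 60/13.29 = 4.5147 /hr
μ = 60/10.73 = 5.5918 /hr
ρ = λ/μ = 4.5147/5.5918 = 0.8074
L = ρ/(1−ρ) = 0.8074/0.1926 = 4.1914

Final: 4.1914


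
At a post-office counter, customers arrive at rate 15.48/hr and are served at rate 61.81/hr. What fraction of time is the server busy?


ρ = λ/μ = 15.48/61.81 = 0.2504

Final: 0.2504


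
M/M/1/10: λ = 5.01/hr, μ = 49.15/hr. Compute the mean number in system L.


ρ = 5.01/49.15 = 0.1019
L = ρ[1 − (K+1)ρ^K + Kρ^(K+1)] / [(1−ρ)(1−ρ^(K+1))]
Numerator: 0.1019·(1 − 11·1.211e-10 + 10·1.234e-11) = 0.101933
Denominator: (0.8981)·(1.000000) = 0.898067
L = 0.101933/0.898067 = 0.1135

Final: 0.1135


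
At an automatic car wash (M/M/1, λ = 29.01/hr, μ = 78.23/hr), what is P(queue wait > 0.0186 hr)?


ρ = 29.01/78.23 = 0.3708
P(Wq > t) = ρ·e^{−(μ−λ)t} = 0.3708·e^{−0.9155}
= 0.3708·0.400320 = 0.148450

Final: 0.148450


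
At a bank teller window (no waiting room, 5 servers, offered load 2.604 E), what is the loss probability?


B(c,a) = (a^c/c!) / Σ_{k=0}^{c} a^k/k!
a^5/5! = 0.997754
Σ terms (k=0..5): 1.00000 + 2.60400 + 3.39041 + 2.94287 + 1.91581 + 0.99775 = 12.850848
B = 0.997754/12.850848 = 0.077641

Final: 0.077641


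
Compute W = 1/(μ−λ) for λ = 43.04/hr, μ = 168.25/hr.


W = 1/(μ−λ) = 1/(168.25 − 43.04) = 1/125.21 = 0.007987 hr

Final: 0.007987 hr


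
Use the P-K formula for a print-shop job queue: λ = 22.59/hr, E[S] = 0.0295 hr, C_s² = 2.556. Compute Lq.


ρ = λ·E[S] = 22.59·0.0295 = 0.6664
Lq = ρ²(1+C_s²)/(2(1−ρ)) = 0.4441·(1+2.556)/(2·0.3336)
= 0.4441·3.5560/0.6672 = 2.36695

Final: 2.36695


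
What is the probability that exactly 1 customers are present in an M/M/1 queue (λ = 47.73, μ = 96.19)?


ρ = 47.73/96.19 = 0.4962
P_n = (1−ρ)·ρ^n = (1 − 0.4962)·0.4962^1 = 0.5038·0.496205 = 0.249986

Final: 0.249986


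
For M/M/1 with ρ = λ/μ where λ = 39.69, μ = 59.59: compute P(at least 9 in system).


ρ = 39.69/59.59 = 0.6661
P(N ≥ n) = ρ^n = 0.6661^9 = 0.025797

Final: 0.025797


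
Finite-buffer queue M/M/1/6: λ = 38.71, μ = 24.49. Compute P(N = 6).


ρ = λ/μ = 38.71/24.49 = 1.5806
P_K = (1−ρ)ρ^K/(1−ρ^(K+1)) = (-0.5806·15.595752)/(1 − 24.651350)
= -9.055598/-23.651350 = 0.382879

Final: 0.382879


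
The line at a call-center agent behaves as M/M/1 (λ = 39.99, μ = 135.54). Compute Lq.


ρ = 39.99/135.54 = 0.2950
Lq = ρ²/(1−ρ) = 0.08705/0.7050 = 0.1235

Final: 0.1235


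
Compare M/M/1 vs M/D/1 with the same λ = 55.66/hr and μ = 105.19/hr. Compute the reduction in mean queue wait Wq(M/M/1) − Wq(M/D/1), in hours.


ρ = 55.66/105.19 = 0.5291
Wq(M/M/1) = ρ/(μ−λ) = 0.5291/49.53 = 0.01068 hr
Wq(M/D/1) = ρ/(2(μ−λ)) = 0.005342 hr
Savings = 0.01068 − 0.005342 = 0.005342 hr

Final: 0.005342 hr


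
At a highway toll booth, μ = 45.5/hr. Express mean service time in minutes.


Mean service time = 1/μ = 1/45.5 hour = 0.02198 hour
In minutes: 0.02198 × 60 = 1.3187 min

Final: 1.3187 min


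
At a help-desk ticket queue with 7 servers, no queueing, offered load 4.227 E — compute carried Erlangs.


B(7,4.227) = 0.074748 (Erlang-B)
Carried load = a(1 − B) = 4.227·(1 − 0.074748) = 4.227·0.925252 = 3.9110 E

Final: 3.9110 Erlangs


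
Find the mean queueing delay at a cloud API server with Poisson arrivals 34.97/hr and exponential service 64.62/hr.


ρ = 34.97/64.62 = 0.5412
Wq = ρ/(μ−λ) = 0.5412/(64.62 − 34.97) = 0.5412/29.65 = 0.01825 hr

Final: 0.01825 hr


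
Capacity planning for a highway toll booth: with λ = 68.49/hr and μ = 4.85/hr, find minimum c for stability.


Stability requires cμ > λ ⇔ c > λ/μ.
λ/μ = 68.49/4.85 = 14.1216
Minimum integer c = ⌊14.1216⌋ + 1 = 15
Check: 15·4.85 = 72.75 > 68.49, while 14·4.85 = 67.90 ≤ 68.49

Final: 15 servers


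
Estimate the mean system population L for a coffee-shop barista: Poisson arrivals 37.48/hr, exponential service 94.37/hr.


ρ = λ/μ = 37.48/94.37 = 0.3972
L = ρ/(1−ρ) = 0.3972/(1 − 0.3972) = 0.3972/0.6028 = 0.6588

Final: 0.6588


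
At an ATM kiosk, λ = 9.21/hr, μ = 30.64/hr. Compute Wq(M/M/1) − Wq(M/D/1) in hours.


ρ = 9.21/30.64 = 0.3006
Wq(M/M/1) = ρ/(μ−λ) = 0.3006/21.43 = 0.01403 hr
Wq(M/D/1) = ρ/(2(μ−λ)) = 0.007013 hr
Savings = 0.01403 − 0.007013 = 0.007013 hr

Final: 0.007013 hr


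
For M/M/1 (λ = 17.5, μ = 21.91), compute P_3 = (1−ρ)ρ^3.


ρ = 17.5/21.91 = 0.7987
P_n = (1−ρ)·ρ^n = (1 − 0.7987)·0.7987^3 = 0.2013·0.509550 = 0.102561

Final: 0.102561


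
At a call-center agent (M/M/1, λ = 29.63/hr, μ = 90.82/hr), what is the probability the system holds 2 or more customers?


ρ = 29.63/90.82 = 0.3262
P(N ≥ n) = ρ^n = 0.3262^2 = 0.106439

Final: 0.106439


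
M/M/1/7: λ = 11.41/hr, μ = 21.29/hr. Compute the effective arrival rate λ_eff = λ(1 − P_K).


ρ = 0.5359; P_K = (1−ρ)ρ^7/(1−ρ^8) = 0.005934
λ_eff = λ(1 − P_K) = 11.41·(1 − 0.005934) = 11.41·0.994066 = 11.3423 /hr

Final: 11.3423 /hr


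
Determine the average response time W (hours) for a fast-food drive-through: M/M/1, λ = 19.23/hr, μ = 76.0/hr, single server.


W = 1/(μ−λ) = 1/(76.0 − 19.23) = 1/56.77 = 0.01761 hr

Final: 0.01761 hr


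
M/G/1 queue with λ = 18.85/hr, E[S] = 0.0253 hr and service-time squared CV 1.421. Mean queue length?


ρ = λ·E[S] = 18.85·0.0253 = 0.4769
Lq = ρ²(1+C_s²)/(2(1−ρ)) = 0.2274·(1+1.421)/(2·0.5231)
= 0.2274·2.4210/1.0462 = 0.52632

Final: 0.52632


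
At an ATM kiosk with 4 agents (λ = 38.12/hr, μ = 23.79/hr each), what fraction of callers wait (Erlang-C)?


a = λ/μ = 1.6024; ρ = a/4 = 0.4006
P₀ = 0.198805 (from M/M/c formula)
C(c,a) = [a^c/(c!(1−ρ))]·P₀ = [6.59225/(24·0.5994)]·0.198805
= 0.45824·0.198805 = 0.091101

Final: 0.091101


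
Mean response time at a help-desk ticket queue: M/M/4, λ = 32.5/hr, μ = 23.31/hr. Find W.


a = 1.3943; ρ = 0.3486; P₀ = 0.246327
Lq = P₀·a^c·ρ/(c!(1−ρ)²) = 0.03186
Wq = Lq/λ = 0.03186/32.5 = 0.0009802 hr
W = Wq + 1/μ = 0.0009802 + 0.04290 = 0.04388 hr

Final: 0.04388 hr


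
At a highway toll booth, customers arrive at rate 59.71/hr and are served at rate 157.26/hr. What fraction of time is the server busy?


ρ = λ/μ = 59.71/157.26 = 0.3797

Final: 0.3797


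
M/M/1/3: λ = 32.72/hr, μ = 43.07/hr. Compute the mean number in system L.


ρ = 32.72/43.07 = 0.7597
L = ρ[1 − (K+1)ρ^K + Kρ^(K+1)] / [(1−ρ)(1−ρ^(K+1))]
Numerator: 0.7597·(1 − 4·0.438445 + 3·0.333084) = 0.186483
Denominator: (0.2403)·(0.666916) = 0.160264
L = 0.186483/0.160264 = 1.1636

Final: 1.1636


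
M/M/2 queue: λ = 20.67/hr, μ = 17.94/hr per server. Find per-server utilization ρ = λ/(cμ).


ρ = λ/(cμ) = 20.67/(2·17.94) = 20.67/35.88 = 0.5761

Final: 0.5761


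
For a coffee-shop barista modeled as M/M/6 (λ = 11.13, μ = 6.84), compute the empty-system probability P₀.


a = λ/μ = 11.13/6.84 = 1.6272; ρ = a/c = 0.2712
Σ_{k=0}^{5} a^k/k! (terms k=0..5) = 1.00000 + 1.62719 + 1.32388 + 0.71807 + 0.29211 + 0.09506 = 5.05631
Tail: a^6/(6!(1−ρ)) = 18.56241/(720·0.7288) = 0.03537
P₀ = 1/(5.05631 + 0.03537) = 1/5.09169 = 0.196399

Final: 0.196399


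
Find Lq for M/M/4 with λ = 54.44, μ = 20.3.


a = λ/μ = 2.6818; ρ = a/4 = 0.6704
P₀ = 0.058714
Lq = P₀·a^c·ρ / (c!·(1−ρ)²) = 0.058714·51.72355·0.6704/(24·0.10861)
= 0.78112

Final: 0.78112


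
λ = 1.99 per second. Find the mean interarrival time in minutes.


Mean interarrival time = 1/λ = 1/1.99 second = 0.50251 second
In minutes: 0.50251 × 0.0166667 = 0.008375 min

Final: 0.008375 min


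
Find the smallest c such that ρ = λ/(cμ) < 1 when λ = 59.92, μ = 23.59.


Stability requires cμ > λ ⇔ c > λ/μ.
λ/μ = 59.92/23.59 = 2.5401
Minimum integer c = ⌊2.5401⌋ + 1 = 3
Check: 3·23.59 = 70.77 > 59.92, while 2·23.59 = 47.18 ≤ 59.92

Final: 3 servers


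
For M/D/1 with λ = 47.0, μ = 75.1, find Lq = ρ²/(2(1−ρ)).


ρ = 47.0/75.1 = 0.6258
M/D/1: Lq = ρ²/(2(1−ρ)) = 0.3917/(2·0.3742) = 0.52338

Final: 0.52338


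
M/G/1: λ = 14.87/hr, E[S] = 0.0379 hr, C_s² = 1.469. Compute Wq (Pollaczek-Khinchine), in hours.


ρ = λ·E[S] = 14.87·0.0379 = 0.5636
E[S²] = E[S]²(1+C_s²) = 0.0379²·(1+1.469) = 0.003546
Wq = λ·E[S²]/(2(1−ρ)) = 14.87·0.003546/(2·0.4364) = 0.06042 hr

Final: 0.06042 hr


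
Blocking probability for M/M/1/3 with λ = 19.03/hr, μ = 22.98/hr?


ρ = λ/μ = 19.03/22.98 = 0.8281
P_K = (1−ρ)ρ^K/(1−ρ^(K+1)) = (0.1719·0.567893)/(1 − 0.470278)
= 0.097614/0.529722 = 0.184275

Final: 0.184275


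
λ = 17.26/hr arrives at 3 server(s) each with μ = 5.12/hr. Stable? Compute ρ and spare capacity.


Total capacity cμ = 3·5.12 = 15.36/hr
ρ = λ/(cμ) = 17.26/15.36 = 1.1237
Stable ⇔ ρ < 1: NO
Spare capacity = cμ − λ = 15.36 − 17.26 = -1.90/hr

Final: ρ = 1.1237; unstable; margin = -1.90/hr


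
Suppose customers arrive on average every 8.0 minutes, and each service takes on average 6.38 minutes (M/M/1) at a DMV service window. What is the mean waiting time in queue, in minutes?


λ = 60/8.0 = 7.5000 /hr
μ = 60/6.38 = 9.4044 /hr
ρ = λ/μ = 7.5000/9.4044 = 0.7975
Wq = ρ/(μ−λ) = 0.7975/(9.4044−7.5000) = 0.41877 hr
In minutes: 0.41877·60 = 25.126 min

Final: 25.126 min


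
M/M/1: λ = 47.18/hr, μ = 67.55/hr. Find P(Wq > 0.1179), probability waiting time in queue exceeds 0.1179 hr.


ρ = 47.18/67.55 = 0.6984
P(Wq > t) = ρ·e^{−(μ−λ)t} = 0.6984·e^{−2.4016}
= 0.6984·0.090571 = 0.063259

Final: 0.063259


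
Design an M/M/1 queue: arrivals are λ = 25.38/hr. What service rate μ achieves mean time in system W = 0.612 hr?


W = 1/(μ−λ) ⇒ μ − λ = 1/W = 1/0.612 = 1.6340
μ = λ + 1/W = 25.38 + 1.6340 = 27.0140 per hr

Final: 27.0140 /hr


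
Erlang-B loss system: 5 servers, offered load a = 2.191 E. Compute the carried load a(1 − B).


B(5,2.191) = 0.048223 (Erlang-B)
Carried load = a(1 − B) = 2.191·(1 − 0.048223) = 2.191·0.951777 = 2.0853 E

Final: 2.0853 Erlangs


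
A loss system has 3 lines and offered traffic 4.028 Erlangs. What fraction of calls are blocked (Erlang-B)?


B(c,a) = (a^c/c!) / Σ_{k=0}^{c} a^k/k!
a^3/3! = 10.892238
Σ terms (k=0..3): 1.00000 + 4.02800 + 8.11239 + 10.89224 = 24.032630
B = 10.892238/24.032630 = 0.453227

Final: 0.453227


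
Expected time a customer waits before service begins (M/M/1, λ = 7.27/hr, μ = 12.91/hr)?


ρ = 7.27/12.91 = 0.5631
Wq = ρ/(μ−λ) = 0.5631/(12.91 − 7.27) = 0.5631/5.64 = 0.09985 hr

Final: 0.09985 hr


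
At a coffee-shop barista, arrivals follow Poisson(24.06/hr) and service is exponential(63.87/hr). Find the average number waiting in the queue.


ρ = 24.06/63.87 = 0.3767
Lq = ρ²/(1−ρ) = 0.1419/0.6233 = 0.2277

Final: 0.2277


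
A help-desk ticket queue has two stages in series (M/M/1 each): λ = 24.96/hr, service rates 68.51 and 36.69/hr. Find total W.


Each node sees arrival rate λ = 24.96/hr (tandem ⇒ throughput preserved).
W₁ = 1/(μ₁−λ) = 1/(68.51−24.96) = 0.02296 hr
W₂ = 1/(μ₂−λ) = 1/(36.69−24.96) = 0.08525 hr
W_total = W₁ + W₂ = 0.02296 + 0.08525 = 0.10821 hr

Final: 0.10821 hr


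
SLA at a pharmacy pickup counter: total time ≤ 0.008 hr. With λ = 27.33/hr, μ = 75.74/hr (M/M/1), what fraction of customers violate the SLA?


W ~ Exponential(μ−λ) for M/M/1.
μ − λ = 75.74 − 27.33 = 48.4100
P(W > t) = e^{−(μ−λ)t} = e^{−0.3873} = 0.678901

Final: 0.678901


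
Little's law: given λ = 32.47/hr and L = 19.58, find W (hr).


W = L/λ = 19.58/32.47 = 0.6030 hr

Final: 0.6030 hr


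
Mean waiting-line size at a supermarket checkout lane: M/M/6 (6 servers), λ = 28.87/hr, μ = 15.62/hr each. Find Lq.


a = λ/μ = 1.8483; ρ = a/6 = 0.3080
P₀ = 0.157365
Lq = P₀·a^c·ρ / (c!·(1−ρ)²) = 0.157365·39.86525·0.3080/(720·0.47880)
= 0.005606

Final: 0.005606


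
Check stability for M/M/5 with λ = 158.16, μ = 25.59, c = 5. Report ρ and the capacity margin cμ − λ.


Total capacity cμ = 5·25.59 = 127.95/hr
ρ = λ/(cμ) = 158.16/127.95 = 1.2361
Stable ⇔ ρ < 1: NO
Spare capacity = cμ − λ = 127.95 − 158.16 = -30.21/hr

Final: ρ = 1.2361; unstable; margin = -30.21/hr


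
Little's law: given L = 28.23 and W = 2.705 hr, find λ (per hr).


λ = L/W = 28.23/2.705 = 10.4362 /hr

Final: 10.4362 /hr


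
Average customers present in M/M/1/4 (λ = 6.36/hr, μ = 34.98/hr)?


ρ = 6.36/34.98 = 0.1818
L = ρ[1 − (K+1)ρ^K + Kρ^(K+1)] / [(1−ρ)(1−ρ^(K+1))]
Numerator: 0.1818·(1 − 5·0.001093 + 4·0.0001987) = 0.180969
Denominator: (0.8182)·(0.999801) = 0.818019
L = 0.180969/0.818019 = 0.2212

Final: 0.2212


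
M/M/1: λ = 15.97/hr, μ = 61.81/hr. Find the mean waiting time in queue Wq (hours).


ρ = 15.97/61.81 = 0.2584
Wq = ρ/(μ−λ) = 0.2584/(61.81 − 15.97) = 0.2584/45.84 = 0.005636 hr

Final: 0.005636 hr


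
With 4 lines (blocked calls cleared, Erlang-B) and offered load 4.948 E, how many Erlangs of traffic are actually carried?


B(4,4.948) = 0.394212 (Erlang-B)
Carried load = a(1 − B) = 4.948·(1 − 0.394212) = 4.948·0.605788 = 2.9974 E

Final: 2.9974 Erlangs


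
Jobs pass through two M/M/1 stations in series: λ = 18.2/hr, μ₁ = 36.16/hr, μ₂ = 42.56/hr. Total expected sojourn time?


Each node sees arrival rate λ = 18.2/hr (tandem ⇒ throughput preserved).
W₁ = 1/(μ₁−λ) = 1/(36.16−18.2) = 0.05568 hr
W₂ = 1/(μ₂−λ) = 1/(42.56−18.2) = 0.04105 hr
W_total = W₁ + W₂ = 0.05568 + 0.04105 = 0.09673 hr

Final: 0.09673 hr


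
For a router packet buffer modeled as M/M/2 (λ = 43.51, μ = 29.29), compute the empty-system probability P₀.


a = λ/μ = 43.51/29.29 = 1.4855; ρ = a/c = 0.7427
Σ_{k=0}^{1} a^k/k! (terms k=0..1) = 1.00000 + 1.48549 = 2.48549
Tail: a^2/(2!(1−ρ)) = 2.20668/(2·0.2573) = 4.28890
P₀ = 1/(2.48549 + 4.28890) = 1/6.77439 = 0.147615

Final: 0.147615


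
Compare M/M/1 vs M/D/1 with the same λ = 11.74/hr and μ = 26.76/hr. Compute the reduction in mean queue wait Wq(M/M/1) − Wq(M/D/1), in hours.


ρ = 11.74/26.76 = 0.4387
Wq(M/M/1) = ρ/(μ−λ) = 0.4387/15.02 = 0.02921 hr
Wq(M/D/1) = ρ/(2(μ−λ)) = 0.01460 hr
Savings = 0.02921 − 0.01460 = 0.01460 hr

Final: 0.01460 hr


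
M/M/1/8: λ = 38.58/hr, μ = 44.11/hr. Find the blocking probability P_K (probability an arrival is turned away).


ρ = λ/μ = 38.58/44.11 = 0.8746
P_K = (1−ρ)ρ^K/(1−ρ^(K+1)) = (0.1254·0.342453)/(1 − 0.299520)
= 0.042933/0.700480 = 0.061291

Final: 0.061291


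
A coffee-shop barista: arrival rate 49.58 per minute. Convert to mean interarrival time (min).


Mean interarrival time = 1/λ = 1/49.58 minute = 0.02017 minute
In minutes: 0.02017 × 1 = 0.02017 min

Final: 0.02017 min


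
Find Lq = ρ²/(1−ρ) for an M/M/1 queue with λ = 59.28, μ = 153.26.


ρ = 59.28/153.26 = 0.3868
Lq = ρ²/(1−ρ) = 0.1496/0.6132 = 0.2440

Final: 0.2440


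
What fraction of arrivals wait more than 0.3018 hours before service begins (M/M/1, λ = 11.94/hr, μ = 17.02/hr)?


ρ = 11.94/17.02 = 0.7015
P(Wq > t) = ρ·e^{−(μ−λ)t} = 0.7015·e^{−1.5331}
= 0.7015·0.215856 = 0.151429

Final: 0.151429


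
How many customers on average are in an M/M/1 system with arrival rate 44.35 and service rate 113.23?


ρ = λ/μ = 44.35/113.23 = 0.3917
L = ρ/(1−ρ) = 0.3917/(1 − 0.3917) = 0.3917/0.6083 = 0.6439

Final: 0.6439


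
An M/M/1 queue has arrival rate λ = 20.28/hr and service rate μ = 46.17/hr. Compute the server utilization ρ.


ρ = λ/μ = 20.28/46.17 = 0.4392

Final: 0.4392


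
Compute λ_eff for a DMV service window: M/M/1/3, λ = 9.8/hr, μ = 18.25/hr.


ρ = 0.5370; P_K = (1−ρ)ρ^3/(1−ρ^4) = 0.078196
λ_eff = λ(1 − P_K) = 9.8·(1 − 0.078196) = 9.8·0.921804 = 9.0337 /hr

Final: 9.0337 /hr


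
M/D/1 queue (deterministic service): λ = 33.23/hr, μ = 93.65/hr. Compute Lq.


ρ = 33.23/93.65 = 0.3548
M/D/1: Lq = ρ²/(2(1−ρ)) = 0.1259/(2·0.6452) = 0.09758

Final: 0.09758


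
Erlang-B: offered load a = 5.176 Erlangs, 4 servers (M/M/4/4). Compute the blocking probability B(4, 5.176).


B(c,a) = (a^c/c!) / Σ_{k=0}^{c} a^k/k!
a^4/4! = 29.906516
Σ terms (k=0..4): 1.00000 + 5.17600 + 13.39549 + 23.11168 + 29.90652 = 72.589686
B = 29.906516/72.589686 = 0.411994

Final: 0.411994


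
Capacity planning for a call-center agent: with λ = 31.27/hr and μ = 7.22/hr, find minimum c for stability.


Stability requires cμ > λ ⇔ c > λ/μ.
λ/μ = 31.27/7.22 = 4.3310
Minimum integer c = ⌊4.3310⌋ + 1 = 5
Check: 5·7.22 = 36.10 > 31.27, while 4·7.22 = 28.88 ≤ 31.27

Final: 5 servers


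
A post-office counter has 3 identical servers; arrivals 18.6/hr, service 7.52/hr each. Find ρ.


ρ = λ/(cμ) = 18.6/(3·7.52) = 18.6/22.56 = 0.8245

Final: 0.8245


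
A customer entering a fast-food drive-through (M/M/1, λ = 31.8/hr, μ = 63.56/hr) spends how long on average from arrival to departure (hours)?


W = 1/(μ−λ) = 1/(63.56 − 31.8) = 1/31.76 = 0.03149 hr

Final: 0.03149 hr


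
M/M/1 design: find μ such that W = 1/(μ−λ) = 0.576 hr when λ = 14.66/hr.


W = 1/(μ−λ) ⇒ μ − λ = 1/W = 1/0.576 = 1.7361
μ = λ + 1/W = 14.66 + 1.7361 = 16.3961 per hr

Final: 16.3961 /hr


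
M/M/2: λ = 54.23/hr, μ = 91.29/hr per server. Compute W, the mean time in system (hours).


a = 0.5940; ρ = 0.2970; P₀ = 0.541996
Lq = P₀·a^c·ρ/(c!(1−ρ)²) = 0.05748
Wq = Lq/λ = 0.05748/54.23 = 0.001060 hr
W = Wq + 1/μ = 0.001060 + 0.01095 = 0.01201 hr

Final: 0.01201 hr


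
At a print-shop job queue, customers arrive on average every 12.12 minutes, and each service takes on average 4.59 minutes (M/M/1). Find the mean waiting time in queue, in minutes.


λ = 60/12.12 = 4.9505 /hr
μ = 60/4.59 = 13.0719 /hr
ρ = λ/μ = 4.9505/13.0719 = 0.3787
Wq = ρ/(μ−λ) = 0.3787/(13.0719−4.9505) = 0.04663 hr
In minutes: 0.04663·60 = 2.798 min

Final: 2.798 min


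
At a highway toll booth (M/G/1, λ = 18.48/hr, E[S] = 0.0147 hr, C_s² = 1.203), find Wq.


ρ = λ·E[S] = 18.48·0.0147 = 0.2717
E[S²] = E[S]²(1+C_s²) = 0.0147²·(1+1.203) = 0.0004760
Wq = λ·E[S²]/(2(1−ρ)) = 18.48·0.0004760/(2·0.7283) = 0.006039 hr

Final: 0.006039 hr


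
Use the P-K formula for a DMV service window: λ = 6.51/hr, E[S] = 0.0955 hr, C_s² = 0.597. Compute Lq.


ρ = λ·E[S] = 6.51·0.0955 = 0.6217
Lq = ρ²(1+C_s²)/(2(1−ρ)) = 0.3865·(1+0.597)/(2·0.3783)
= 0.3865·1.5970/0.7566 = 0.81586

Final: 0.81586


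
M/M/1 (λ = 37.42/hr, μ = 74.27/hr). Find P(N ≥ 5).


ρ = 37.42/74.27 = 0.5038
P(N ≥ n) = ρ^n = 0.5038^5 = 0.032468

Final: 0.032468


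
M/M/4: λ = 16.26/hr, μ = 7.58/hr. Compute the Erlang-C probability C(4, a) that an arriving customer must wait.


a = λ/μ = 2.1451; ρ = a/4 = 0.5363
P₀ = 0.111190 (from M/M/c formula)
C(c,a) = [a^c/(c!(1−ρ))]·P₀ = [21.17412/(24·0.4637)]·0.111190
= 1.90256·0.111190 = 0.211546

Final: 0.211546


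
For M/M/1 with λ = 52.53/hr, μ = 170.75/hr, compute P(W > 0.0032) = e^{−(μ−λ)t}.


W ~ Exponential(μ−λ) for M/M/1.
μ − λ = 170.75 − 52.53 = 118.2200
P(W > t) = e^{−(μ−λ)t} = e^{−0.3783} = 0.685022

Final: 0.685022


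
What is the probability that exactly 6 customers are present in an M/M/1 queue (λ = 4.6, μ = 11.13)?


ρ = 4.6/11.13 = 0.4133
P_n = (1−ρ)·ρ^n = (1 − 0.4133)·0.4133^6 = 0.5867·0.004984 = 0.002924

Final: 0.002924


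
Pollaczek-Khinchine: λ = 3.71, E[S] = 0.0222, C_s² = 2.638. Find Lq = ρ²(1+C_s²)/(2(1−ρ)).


ρ = λ·E[S] = 3.71·0.0222 = 0.08236
Lq = ρ²(1+C_s²)/(2(1−ρ)) = 0.006783·(1+2.638)/(2·0.9176)
= 0.006783·3.6380/1.8353 = 0.01345

Final: 0.01345


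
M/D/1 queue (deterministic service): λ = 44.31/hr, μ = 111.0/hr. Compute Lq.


ρ = 44.31/111.0 = 0.3992
M/D/1: Lq = ρ²/(2(1−ρ)) = 0.1594/(2·0.6008) = 0.13261

Final: 0.13261


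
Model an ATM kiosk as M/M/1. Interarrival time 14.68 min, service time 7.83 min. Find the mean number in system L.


λ = 60/14.68 = 4.0872 /hr
μ = 60/7.83 = 7.6628 /hr
ρ = λ/μ = 4.0872/7.6628 = 0.5334
L = ρ/(1−ρ) = 0.5334/0.4666 = 1.1431

Final: 1.1431


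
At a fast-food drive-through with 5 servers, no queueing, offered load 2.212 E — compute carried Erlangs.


B(5,2.212) = 0.049579 (Erlang-B)
Carried load = a(1 − B) = 2.212·(1 − 0.049579) = 2.212·0.950421 = 2.1023 E

Final: 2.1023 Erlangs


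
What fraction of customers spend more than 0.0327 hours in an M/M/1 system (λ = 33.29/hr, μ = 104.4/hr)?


W ~ Exponential(μ−λ) for M/M/1.
μ − λ = 104.4 − 33.29 = 71.1100
P(W > t) = e^{−(μ−λ)t} = e^{−2.3253} = 0.097754

Final: 0.097754


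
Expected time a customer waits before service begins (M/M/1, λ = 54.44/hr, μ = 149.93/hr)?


ρ = 54.44/149.93 = 0.3631
Wq = ρ/(μ−λ) = 0.3631/(149.93 − 54.44) = 0.3631/95.49 = 0.003803 hr

Final: 0.003803 hr


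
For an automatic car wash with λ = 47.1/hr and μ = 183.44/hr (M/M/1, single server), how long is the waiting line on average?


ρ = 47.1/183.44 = 0.2568
Lq = ρ²/(1−ρ) = 0.06593/0.7432 = 0.08870

Final: 0.08870


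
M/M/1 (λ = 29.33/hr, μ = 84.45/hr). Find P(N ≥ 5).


ρ = 29.33/84.45 = 0.3473
P(N ≥ n) = ρ^n = 0.3473^5 = 0.005053

Final: 0.005053


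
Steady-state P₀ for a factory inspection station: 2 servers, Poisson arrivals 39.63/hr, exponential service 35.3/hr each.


a = λ/μ = 39.63/35.3 = 1.1227; ρ = a/c = 0.5613
Σ_{k=0}^{1} a^k/k! (terms k=0..1) = 1.00000 + 1.12266 = 2.12266
Tail: a^2/(2!(1−ρ)) = 1.26037/(2·0.4387) = 1.43659
P₀ = 1/(2.12266 + 1.43659) = 1/3.55925 = 0.280958

Final: 0.280958
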